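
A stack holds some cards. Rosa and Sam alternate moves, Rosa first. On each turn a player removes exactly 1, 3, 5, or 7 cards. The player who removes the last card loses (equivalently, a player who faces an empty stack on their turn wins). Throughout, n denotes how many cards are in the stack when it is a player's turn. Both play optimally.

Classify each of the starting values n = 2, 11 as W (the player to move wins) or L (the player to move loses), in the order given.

Build the W/L table. Terminal = W. A non-terminal position is W if it has a move to some L; otherwise it is L.
n=0: no move; the opponent has just taken the last card and therefore loses → W
n=1: →0(W) only, which is W, so L
n=2: →1(L), so W
n=3: →2(W), 0(W) — all W, so L
n=4: →3(L), so W
n=5: →4(W), 2(W), 0(W) — all W, so L
n=6: →5(L), so W
n=7: →6(W), 4(W), 2(W), 0(W) — all W, so L
n=8: →7(L), so W
n=9: →8(W), 6(W), 4(W), 2(W) — all W, so L
n=10: →9(L), so W
n=11: →10(W), 8(W), 6(W), 4(W) — all W, so L

2: W, 11: L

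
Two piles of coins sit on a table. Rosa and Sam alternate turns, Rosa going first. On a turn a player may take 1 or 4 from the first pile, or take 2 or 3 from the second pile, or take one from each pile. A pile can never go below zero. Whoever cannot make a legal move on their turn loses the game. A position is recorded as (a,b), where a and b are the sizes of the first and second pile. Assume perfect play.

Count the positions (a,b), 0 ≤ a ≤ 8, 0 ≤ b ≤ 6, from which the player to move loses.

23

Work bottom-up. With no move the player to move loses. Otherwise the position is W if at least one move leads to an L position for the opponent, and L if every move leads to a W.
Every move lowers a or b (never raises either), so fill the grid row by row in increasing a, and left to right within a row: each cell's successors are then already labelled.
      b=0  b=1  b=2  b=3  b=4  b=5  b=6
a=0:    L    L    W    W    W    L    L
a=1:    W    W    W    L    L    W    W
a=2:    L    L    W    W    W    W    L
a=3:    W    W    W    L    L    W    W
a=4:    W    W    L    W    W    W    W
a=5:    L    L    W    W    W    L    L
a=6:    W    W    W    L    L    W    W
a=7:    L    L    W    W    W    W    L
a=8:    W    W    W    L    L    W    W
Cells with no legal move (terminal, hence L): (0,0), (0,1).
The remaining L cells, each justified by listing all of its moves:
(0,5): only reaches (0,3)(W), (0,2)(W), all W → L
(0,6): only reaches (0,4)(W), (0,3)(W), all W → L
(1,3): only reaches (0,3)(W), (1,1)(W), (1,0)(W), (0,2)(W), all W → L
(1,4): only reaches (0,4)(W), (1,2)(W), (1,1)(W), (0,3)(W), all W → L
(2,0): only reaches (1,0)(W), which is W → L
(2,1): only reaches (1,1)(W), (1,0)(W), all W → L
(2,6): only reaches (1,6)(W), (2,4)(W), (2,3)(W), (1,5)(W), all W → L
(3,3): only reaches (2,3)(W), (3,1)(W), (3,0)(W), (2,2)(W), all W → L
(3,4): only reaches (2,4)(W), (3,2)(W), (3,1)(W), (2,3)(W), all W → L
(4,2): only reaches (3,2)(W), (0,2)(W), (4,0)(W), (3,1)(W), all W → L
(5,0): only reaches (4,0)(W), (1,0)(W), all W → L
(5,1): only reaches (4,1)(W), (1,1)(W), (4,0)(W), all W → L
(5,5): only reaches (4,5)(W), (1,5)(W), (5,3)(W), (5,2)(W), (4,4)(W), all W → L
(5,6): only reaches (4,6)(W), (1,6)(W), (5,4)(W), (5,3)(W), (4,5)(W), all W → L
(6,3): only reaches (5,3)(W), (2,3)(W), (6,1)(W), (6,0)(W), (5,2)(W), all W → L
(6,4): only reaches (5,4)(W), (2,4)(W), (6,2)(W), (6,1)(W), (5,3)(W), all W → L
(7,0): only reaches (6,0)(W), (3,0)(W), all W → L
(7,1): only reaches (6,1)(W), (3,1)(W), (6,0)(W), all W → L
(7,6): only reaches (6,6)(W), (3,6)(W), (7,4)(W), (7,3)(W), (6,5)(W), all W → L
(8,3): only reaches (7,3)(W), (4,3)(W), (8,1)(W), (8,0)(W), (7,2)(W), all W → L
(8,4): only reaches (7,4)(W), (4,4)(W), (8,2)(W), (8,1)(W), (7,3)(W), all W → L
Every other cell has at least one move into one of the L cells above, so it is W.
L cells per row: a=0: 4, a=1: 2, a=2: 3, a=3: 2, a=4: 1, a=5: 4, a=6: 2, a=7: 3, a=8: 2; total 23.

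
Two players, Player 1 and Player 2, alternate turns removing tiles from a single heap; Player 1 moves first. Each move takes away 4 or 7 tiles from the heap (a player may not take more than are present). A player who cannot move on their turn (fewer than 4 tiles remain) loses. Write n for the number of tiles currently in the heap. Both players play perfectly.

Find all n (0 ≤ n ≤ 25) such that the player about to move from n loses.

0, 1, 2, 3, 11, 12, 13, 14, 22, 23, 24, 25

Compute win/loss labels from the base case upward. A position with no move is L. Any other position is W if it can reach an L in one move, else L.
n=0: no move → L
n=1: no move → L
n=2: no move → L
n=3: no move → L
n=4: reaches L-position 0 → W
n=5: reaches L-position 1 → W
n=6: reaches L-position 2 → W
n=7: reaches L-position 3 → W
n=8: reaches L-position 1 → W
n=9: reaches L-position 2 → W
n=10: reaches L-position 3 → W
n=11: only reaches 7(W), 4(W), all W → L
n=12: only reaches 8(W), 5(W), all W → L
n=13: only reaches 9(W), 6(W), all W → L
n=14: only reaches 10(W), 7(W), all W → L
n=15: reaches L-position 11 → W
n=16: reaches L-position 12 → W
n=17: reaches L-position 13 → W
n=18: reaches L-position 14 → W
n=19: reaches L-position 12 → W
n=20: reaches L-position 13 → W
n=21: reaches L-position 14 → W
n=22: only reaches 18(W), 15(W), all W → L
n=23: only reaches 19(W), 16(W), all W → L
n=24: only reaches 20(W), 17(W), all W → L
n=25: only reaches 21(W), 18(W), all W → L
Reading off the rows marked L gives the requested list; there are 12 such values of n.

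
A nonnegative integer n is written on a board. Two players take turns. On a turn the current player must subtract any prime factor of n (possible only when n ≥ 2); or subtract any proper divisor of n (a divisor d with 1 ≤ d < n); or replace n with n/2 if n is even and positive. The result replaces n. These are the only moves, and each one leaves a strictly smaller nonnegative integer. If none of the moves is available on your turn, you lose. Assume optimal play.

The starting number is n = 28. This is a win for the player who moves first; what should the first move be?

Classify positions by backward induction: terminal positions (no move available) are L. From any other position, the mover wins iff some move reaches an L.
n=0: no move → L
n=1: no move → L
n=2: →0(L), so W
n=3: →0(L), so W
n=4: →2(W), 3(W) — all W, so L
n=5: →0(L), so W
n=6: →4(L), so W
n=7: →0(L), so W
n=8: →4(L), so W
n=9: →6(W), 8(W) — all W, so L
n=10: →9(L), so W
n=11: →0(L), so W
n=12: →9(L), so W
n=13: →0(L), so W
n=14: →7(W), 12(W), 13(W) — all W, so L
n=15: →14(L), so W
n=16: →14(L), so W
n=17: →0(L), so W
n=18: →9(L), so W
n=19: →0(L), so W
n=20: →10(W), 15(W), 16(W), 18(W), 19(W) — all W, so L
n=21: →14(L), so W
n=22: →20(L), so W
n=23: →0(L), so W
n=24: →20(L), so W
n=25: →20(L), so W
n=26: →13(W), 24(W), 25(W) — all W, so L
n=27: →26(L), so W
n=28: →14(L), so W
From 28, the L positions reachable in one move are: 14, 26. Any move reaching one of these is winning.

Move to 14.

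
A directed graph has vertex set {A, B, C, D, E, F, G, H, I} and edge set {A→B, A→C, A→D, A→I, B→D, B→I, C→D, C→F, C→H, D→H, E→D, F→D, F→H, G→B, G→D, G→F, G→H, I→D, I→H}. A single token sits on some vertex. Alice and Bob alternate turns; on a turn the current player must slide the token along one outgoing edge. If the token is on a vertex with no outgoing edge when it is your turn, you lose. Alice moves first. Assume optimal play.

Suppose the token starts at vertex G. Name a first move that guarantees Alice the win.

Compute win/loss labels from the base case upward. A position with no move is L. Any other position is W if it can reach an L in one move, else L.
Every edge goes from a vertex to one that appears earlier in the order H, D, F, I, B, C, E, A, G, so processing vertices in that order labels each vertex after all of its successors.
H: no outgoing edge → L
D: can move to H, which is L ⇒ W
F: can move to H, which is L ⇒ W
I: can move to H, which is L ⇒ W
B: moves to I(W), D(W); every one is W ⇒ L
C: can move to H, which is L ⇒ W
E: the only move is to D(W), a W ⇒ L
A: can move to B, which is L ⇒ W
G: can move to B, which is L ⇒ W
From G, the L positions reachable in one move are: B, H. Any move reaching one of these is winning.

Move to B.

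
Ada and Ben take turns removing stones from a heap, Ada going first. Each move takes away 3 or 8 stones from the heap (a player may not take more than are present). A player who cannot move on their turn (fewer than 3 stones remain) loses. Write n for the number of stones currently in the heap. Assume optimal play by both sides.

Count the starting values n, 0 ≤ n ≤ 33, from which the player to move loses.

Positions with no move are L. A position that does have a move is losing for the player to move precisely when every available move leads to a winning position for the opponent. Fill in the labels:
n=0: no move → L
n=1: no move → L
n=2: no move → L
n=3: can move to 0, which is L ⇒ W
n=4: can move to 1, which is L ⇒ W
n=5: can move to 2, which is L ⇒ W
n=6: the only move is to 3(W), a W ⇒ L
n=7: the only move is to 4(W), a W ⇒ L
n=8: can move to 0, which is L ⇒ W
n=9: can move to 6, which is L ⇒ W
n=10: can move to 7, which is L ⇒ W
n=11: moves to 8(W), 3(W); every one is W ⇒ L
n=12: moves to 9(W), 4(W); every one is W ⇒ L
n=13: moves to 10(W), 5(W); every one is W ⇒ L
n=14: can move to 11, which is L ⇒ W
n=15: can move to 12, which is L ⇒ W
n=16: can move to 13, which is L ⇒ W
n=17: moves to 14(W), 9(W); every one is W ⇒ L
n=18: moves to 15(W), 10(W); every one is W ⇒ L
n=19: can move to 11, which is L ⇒ W
n=20: can move to 17, which is L ⇒ W
n=21: can move to 18, which is L ⇒ W
n=22: moves to 19(W), 14(W); every one is W ⇒ L
n=23: moves to 20(W), 15(W); every one is W ⇒ L
n=24: moves to 21(W), 16(W); every one is W ⇒ L
n=25: can move to 22, which is L ⇒ W
n=26: can move to 23, which is L ⇒ W
n=27: can move to 24, which is L ⇒ W
n=28: moves to 25(W), 20(W); every one is W ⇒ L
n=29: moves to 26(W), 21(W); every one is W ⇒ L
n=30: can move to 22, which is L ⇒ W
n=31: can move to 28, which is L ⇒ W
n=32: can move to 29, which is L ⇒ W
n=33: moves to 30(W), 25(W); every one is W ⇒ L
L entries with 0 ≤ n ≤ 33: n = 0, 1, 2, 6, 7, 11, 12, 13, 17, 18, 22, 23, 24, 28, 29, 33; that makes 16.

16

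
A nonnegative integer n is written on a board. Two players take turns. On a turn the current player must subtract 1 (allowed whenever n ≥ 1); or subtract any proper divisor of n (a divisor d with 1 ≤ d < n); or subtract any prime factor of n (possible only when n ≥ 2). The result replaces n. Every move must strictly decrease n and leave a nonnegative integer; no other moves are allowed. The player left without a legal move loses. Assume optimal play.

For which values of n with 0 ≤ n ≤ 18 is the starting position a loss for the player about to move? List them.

0, 4, 9, 14

Label each position W (a win for the player to move) or L (a loss). A position with no legal move is L; any other position is W exactly when some move reaches an L, and L when every move reaches a W.
n=0: no move → L
n=1: W (go to 0, an L position)
n=2: W (go to 0, an L position)
n=3: W (go to 0, an L position)
n=4: L (options 2(W), 3(W) are all W)
n=5: W (go to 0, an L position)
n=6: W (go to 4, an L position)
n=7: W (go to 0, an L position)
n=8: W (go to 4, an L position)
n=9: L (options 6(W), 8(W) are all W)
n=10: W (go to 9, an L position)
n=11: W (go to 0, an L position)
n=12: W (go to 9, an L position)
n=13: W (go to 0, an L position)
n=14: L (options 7(W), 12(W), 13(W) are all W)
n=15: W (go to 14, an L position)
n=16: W (go to 14, an L position)
n=17: W (go to 0, an L position)
n=18: W (go to 9, an L position)
Reading off the rows marked L gives the requested list; there are 4 such values of n.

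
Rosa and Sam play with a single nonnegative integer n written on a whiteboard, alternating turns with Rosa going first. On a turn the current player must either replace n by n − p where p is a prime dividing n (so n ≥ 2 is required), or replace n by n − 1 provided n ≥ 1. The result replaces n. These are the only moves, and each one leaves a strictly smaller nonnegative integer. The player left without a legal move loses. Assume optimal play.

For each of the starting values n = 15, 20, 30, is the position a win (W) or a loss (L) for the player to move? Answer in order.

Use the standard recursion: the mover loses at a terminal position; elsewhere, the mover wins exactly when some move hands the opponent an L position.
n=0: no move → L
n=1: →0(L), so W
n=2: →0(L), so W
n=3: →0(L), so W
n=4: →2(W), 3(W) — all W, so L
n=5: →0(L), so W
n=6: →4(L), so W
n=7: →0(L), so W
n=8: →6(W), 7(W) — all W, so L
n=9: →8(L), so W
n=10: →8(L), so W
n=11: →0(L), so W
n=12: →9(W), 10(W), 11(W) — all W, so L
n=13: →0(L), so W
n=14: →12(L), so W
n=15: →12(L), so W
n=16: →14(W), 15(W) — all W, so L
n=17: →0(L), so W
n=18: →16(L), so W
n=19: →0(L), so W
n=20: →15(W), 18(W), 19(W) — all W, so L
n=21: →20(L), so W
n=22: →20(L), so W
n=23: →0(L), so W
n=24: →21(W), 22(W), 23(W) — all W, so L
n=25: →20(L), so W
n=26: →24(L), so W
n=27: →24(L), so W
n=28: →21(W), 26(W), 27(W) — all W, so L
n=29: →0(L), so W
n=30: →28(L), so W

15: W, 20: L, 30: W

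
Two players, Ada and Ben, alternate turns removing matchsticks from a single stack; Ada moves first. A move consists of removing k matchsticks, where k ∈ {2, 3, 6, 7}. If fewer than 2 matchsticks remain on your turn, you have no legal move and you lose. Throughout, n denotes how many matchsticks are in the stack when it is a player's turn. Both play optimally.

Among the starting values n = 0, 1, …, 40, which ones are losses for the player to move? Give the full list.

0, 1, 5, 9, 10, 14, 18, 19, 23, 27, 28, 32, 36, 37

Use the standard recursion: the mover loses at a terminal position; elsewhere, the mover wins exactly when some move hands the opponent an L position.
n=0: no move → L
n=1: no move → L
n=2: reaches L-position 0 → W
n=3: reaches L-position 1 → W
n=4: reaches L-position 1 → W
n=5: only reaches 3(W), 2(W), all W → L
n=6: reaches L-position 0 → W
n=7: reaches L-position 5 → W
n=8: reaches L-position 5 → W
n=9: only reaches 7(W), 6(W), 3(W), 2(W), all W → L
n=10: only reaches 8(W), 7(W), 4(W), 3(W), all W → L
n=11: reaches L-position 9 → W
n=12: reaches L-position 10 → W
n=13: reaches L-position 10 → W
n=14: only reaches 12(W), 11(W), 8(W), 7(W), all W → L
n=15: reaches L-position 9 → W
n=16: reaches L-position 14 → W
n=17: reaches L-position 14 → W
n=18: only reaches 16(W), 15(W), 12(W), 11(W), all W → L
n=19: only reaches 17(W), 16(W), 13(W), 12(W), all W → L
n=20: reaches L-position 18 → W
n=21: reaches L-position 19 → W
n=22: reaches L-position 19 → W
n=23: only reaches 21(W), 20(W), 17(W), 16(W), all W → L
n=24: reaches L-position 18 → W
n=25: reaches L-position 23 → W
n=26: reaches L-position 23 → W
n=27: only reaches 25(W), 24(W), 21(W), 20(W), all W → L
n=28: only reaches 26(W), 25(W), 22(W), 21(W), all W → L
n=29: reaches L-position 27 → W
n=30: reaches L-position 28 → W
n=31: reaches L-position 28 → W
n=32: only reaches 30(W), 29(W), 26(W), 25(W), all W → L
n=33: reaches L-position 27 → W
n=34: reaches L-position 32 → W
n=35: reaches L-position 32 → W
n=36: only reaches 34(W), 33(W), 30(W), 29(W), all W → L
n=37: only reaches 35(W), 34(W), 31(W), 30(W), all W → L
n=38: reaches L-position 36 → W
n=39: reaches L-position 37 → W
n=40: reaches L-position 37 → W
Reading off the rows marked L gives the requested list; there are 14 such values of n.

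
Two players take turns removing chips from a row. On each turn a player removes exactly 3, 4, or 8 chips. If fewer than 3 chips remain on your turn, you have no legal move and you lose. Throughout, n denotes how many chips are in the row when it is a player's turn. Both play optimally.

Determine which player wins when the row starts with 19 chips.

Classify positions by backward induction: terminal positions (no move available) are L. From any other position, the mover wins iff some move reaches an L.
n=0: no move → L
n=1: no move → L
n=2: no move → L
n=3: W (go to 0, an L position)
n=4: W (go to 1, an L position)
n=5: W (go to 2, an L position)
n=6: W (go to 2, an L position)
n=7: L (options 4(W), 3(W) are all W)
n=8: W (go to 0, an L position)
n=9: W (go to 1, an L position)
n=10: W (go to 7, an L position)
n=11: W (go to 7, an L position)
n=12: L (options 9(W), 8(W), 4(W) are all W)
n=13: L (options 10(W), 9(W), 5(W) are all W)
n=14: L (options 11(W), 10(W), 6(W) are all W)
n=15: W (go to 12, an L position)
n=16: W (go to 13, an L position)
n=17: W (go to 14, an L position)
n=18: W (go to 14, an L position)
n=19: L (options 16(W), 15(W), 11(W) are all W)
Every move from 19 reaches a W position, so the mover loses.

The second player wins.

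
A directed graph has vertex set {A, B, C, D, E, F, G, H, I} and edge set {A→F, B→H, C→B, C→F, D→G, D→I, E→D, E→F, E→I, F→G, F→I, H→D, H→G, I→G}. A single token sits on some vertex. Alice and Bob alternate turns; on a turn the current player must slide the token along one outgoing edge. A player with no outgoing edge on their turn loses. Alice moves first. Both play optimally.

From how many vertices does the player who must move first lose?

Use the standard recursion: the mover loses at a terminal position; elsewhere, the mover wins exactly when some move hands the opponent an L position.
Every edge goes from a vertex to one that appears earlier in the order G, I, D, H, F, E, B, A, C, so processing vertices in that order labels each vertex after all of its successors.
G: no outgoing edge → L
I: can move to G, which is L ⇒ W
D: can move to G, which is L ⇒ W
H: can move to G, which is L ⇒ W
F: can move to G, which is L ⇒ W
E: moves to F(W), D(W), I(W); every one is W ⇒ L
B: the only move is to H(W), a W ⇒ L
A: the only move is to F(W), a W ⇒ L
C: can move to B, which is L ⇒ W
The L vertices are A, B, E, G; that is 4 in all.

4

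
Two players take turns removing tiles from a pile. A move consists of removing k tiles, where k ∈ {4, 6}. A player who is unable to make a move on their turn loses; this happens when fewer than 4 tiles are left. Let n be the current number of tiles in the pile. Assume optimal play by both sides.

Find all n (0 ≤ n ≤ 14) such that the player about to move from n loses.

0, 1, 2, 3, 10, 11, 12, 13

Classify positions by backward induction: terminal positions (no move available) are L. From any other position, the mover wins iff some move reaches an L.
n=0: no move → L
n=1: no move → L
n=2: no move → L
n=3: no move → L
n=4: →0(L), so W
n=5: →1(L), so W
n=6: →2(L), so W
n=7: →3(L), so W
n=8: →2(L), so W
n=9: →3(L), so W
n=10: →6(W), 4(W) — all W, so L
n=11: →7(W), 5(W) — all W, so L
n=12: →8(W), 6(W) — all W, so L
n=13: →9(W), 7(W) — all W, so L
n=14: →10(L), so W
The losing starting values of n are exactly the entries labelled L in this table (8 of them).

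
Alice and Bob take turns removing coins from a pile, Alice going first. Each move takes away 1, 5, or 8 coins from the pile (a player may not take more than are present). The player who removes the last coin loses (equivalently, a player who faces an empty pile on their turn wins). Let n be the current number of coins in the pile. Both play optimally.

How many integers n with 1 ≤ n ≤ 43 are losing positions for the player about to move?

Build the W/L table. Terminal = W. A non-terminal position is W if it has a move to some L; otherwise it is L.
n=0: no move; the opponent has just taken the last coin and therefore loses → W
n=1: →0(W) only, which is W, so L
n=2: →1(L), so W
n=3: →2(W) only, which is W, so L
n=4: →3(L), so W
n=5: →4(W), 0(W) — all W, so L
n=6: →5(L), so W
n=7: →6(W), 2(W) — all W, so L
n=8: →7(L), so W
n=9: →1(L), so W
n=10: →5(L), so W
n=11: →3(L), so W
n=12: →7(L), so W
n=13: →5(L), so W
n=14: →13(W), 9(W), 6(W) — all W, so L
n=15: →14(L), so W
n=16: →15(W), 11(W), 8(W) — all W, so L
n=17: →16(L), so W
n=18: →17(W), 13(W), 10(W) — all W, so L
n=19: →18(L), so W
n=20: →19(W), 15(W), 12(W) — all W, so L
n=21: →20(L), so W
n=22: →14(L), so W
n=23: →18(L), so W
n=24: →16(L), so W
n=25: →20(L), so W
n=26: →18(L), so W
n=27: →26(W), 22(W), 19(W) — all W, so L
n=28: →27(L), so W
n=29: →28(W), 24(W), 21(W) — all W, so L
n=30: →29(L), so W
n=31: →30(W), 26(W), 23(W) — all W, so L
n=32: →31(L), so W
n=33: →32(W), 28(W), 25(W) — all W, so L
n=34: →33(L), so W
n=35: →27(L), so W
n=36: →31(L), so W
n=37: →29(L), so W
n=38: →33(L), so W
n=39: →31(L), so W
n=40: →39(W), 35(W), 32(W) — all W, so L
n=41: →40(L), so W
n=42: →41(W), 37(W), 34(W) — all W, so L
n=43: →42(L), so W
L entries with 1 ≤ n ≤ 43 (the range starts at n=1): n = 1, 3, 5, 7, 14, 16, 18, 20, 27, 29, 31, 33, 40, 42; that makes 14.

14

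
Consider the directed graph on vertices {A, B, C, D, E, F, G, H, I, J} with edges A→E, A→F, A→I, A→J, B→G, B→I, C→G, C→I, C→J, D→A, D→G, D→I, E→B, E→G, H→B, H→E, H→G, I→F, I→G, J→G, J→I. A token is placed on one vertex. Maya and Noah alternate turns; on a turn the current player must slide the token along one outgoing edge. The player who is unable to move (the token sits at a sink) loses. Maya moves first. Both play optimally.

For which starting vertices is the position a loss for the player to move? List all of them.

Classify positions by backward induction: terminal positions (no move available) are L. From any other position, the mover wins iff some move reaches an L.
Every edge goes from a vertex to one that appears earlier in the order F, G, I, B, J, E, A, H, D, C, so processing vertices in that order labels each vertex after all of its successors.
F: no outgoing edge → L
G: no outgoing edge → L
I: →G(L), so W
B: →G(L), so W
J: →G(L), so W
E: →G(L), so W
A: →F(L), so W
H: →G(L), so W
D: →G(L), so W
C: →G(L), so W
Reading off the rows marked L gives the requested list; there are 2 such vertices.

F, G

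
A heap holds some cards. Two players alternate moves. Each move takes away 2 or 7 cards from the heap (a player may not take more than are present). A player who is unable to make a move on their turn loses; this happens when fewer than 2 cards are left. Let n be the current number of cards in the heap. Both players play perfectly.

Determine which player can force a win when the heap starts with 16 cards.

The first player wins.

Label each position W (a win for the player to move) or L (a loss). A position with no legal move is L; any other position is W exactly when some move reaches an L, and L when every move reaches a W.
n=0: no move → L
n=1: no move → L
n=2: can move to 0, which is L ⇒ W
n=3: can move to 1, which is L ⇒ W
n=4: the only move is to 2(W), a W ⇒ L
n=5: the only move is to 3(W), a W ⇒ L
n=6: can move to 4, which is L ⇒ W
n=7: can move to 5, which is L ⇒ W
n=8: can move to 1, which is L ⇒ W
n=9: moves to 7(W), 2(W); every one is W ⇒ L
n=10: moves to 8(W), 3(W); every one is W ⇒ L
n=11: can move to 9, which is L ⇒ W
n=12: can move to 10, which is L ⇒ W
n=13: moves to 11(W), 6(W); every one is W ⇒ L
n=14: moves to 12(W), 7(W); every one is W ⇒ L
n=15: can move to 13, which is L ⇒ W
n=16: can move to 14, which is L ⇒ W
The starting position 16 is W: the player to move should remove 2, leaving 14, handing over an L position.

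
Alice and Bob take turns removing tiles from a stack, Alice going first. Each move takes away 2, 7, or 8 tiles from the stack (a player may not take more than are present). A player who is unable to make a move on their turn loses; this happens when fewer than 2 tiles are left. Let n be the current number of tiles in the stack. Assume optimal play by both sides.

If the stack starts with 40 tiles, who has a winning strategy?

Build the W/L table. Terminal = L. A non-terminal position is W if it has a move to some L; otherwise it is L.
n=0: no move → L
n=1: no move → L
n=2: W (go to 0, an L position)
n=3: W (go to 1, an L position)
n=4: L (sole option 2(W) is W)
n=5: L (sole option 3(W) is W)
n=6: W (go to 4, an L position)
n=7: W (go to 5, an L position)
n=8: W (go to 1, an L position)
n=9: W (go to 1, an L position)
n=10: L (options 8(W), 3(W), 2(W) are all W)
n=11: W (go to 4, an L position)
n=12: W (go to 10, an L position)
n=13: W (go to 5, an L position)
n=14: L (options 12(W), 7(W), 6(W) are all W)
n=15: L (options 13(W), 8(W), 7(W) are all W)
n=16: W (go to 14, an L position)
n=17: W (go to 15, an L position)
n=18: W (go to 10, an L position)
n=19: L (options 17(W), 12(W), 11(W) are all W)
n=20: L (options 18(W), 13(W), 12(W) are all W)
n=21: W (go to 19, an L position)
n=22: W (go to 20, an L position)
n=23: W (go to 15, an L position)
n=24: L (options 22(W), 17(W), 16(W) are all W)
n=25: L (options 23(W), 18(W), 17(W) are all W)
n=26: W (go to 24, an L position)
n=27: W (go to 25, an L position)
n=28: W (go to 20, an L position)
n=29: L (options 27(W), 22(W), 21(W) are all W)
n=30: L (options 28(W), 23(W), 22(W) are all W)
n=31: W (go to 29, an L position)
n=32: W (go to 30, an L position)
n=33: W (go to 25, an L position)
n=34: L (options 32(W), 27(W), 26(W) are all W)
n=35: L (options 33(W), 28(W), 27(W) are all W)
n=36: W (go to 34, an L position)
n=37: W (go to 35, an L position)
n=38: W (go to 30, an L position)
n=39: L (options 37(W), 32(W), 31(W) are all W)
n=40: L (options 38(W), 33(W), 32(W) are all W)
The starting position 40 is L: whatever Alice does, the opponent receives a W position.

Bob wins.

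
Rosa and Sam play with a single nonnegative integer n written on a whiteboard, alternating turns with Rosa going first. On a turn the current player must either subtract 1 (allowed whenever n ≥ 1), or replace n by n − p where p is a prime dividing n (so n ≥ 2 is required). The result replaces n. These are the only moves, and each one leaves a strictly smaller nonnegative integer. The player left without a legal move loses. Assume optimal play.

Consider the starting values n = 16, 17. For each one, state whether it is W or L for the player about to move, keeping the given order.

Work bottom-up. With no move the player to move loses. Otherwise the position is W if at least one move leads to an L position for the opponent, and L if every move leads to a W.
n=0: no move → L
n=1: reaches L-position 0 → W
n=2: reaches L-position 0 → W
n=3: reaches L-position 0 → W
n=4: only reaches 2(W), 3(W), all W → L
n=5: reaches L-position 0 → W
n=6: reaches L-position 4 → W
n=7: reaches L-position 0 → W
n=8: only reaches 6(W), 7(W), all W → L
n=9: reaches L-position 8 → W
n=10: reaches L-position 8 → W
n=11: reaches L-position 0 → W
n=12: only reaches 9(W), 10(W), 11(W), all W → L
n=13: reaches L-position 0 → W
n=14: reaches L-position 12 → W
n=15: reaches L-position 12 → W
n=16: only reaches 14(W), 15(W), all W → L
n=17: reaches L-position 0 → W

16: L, 17: W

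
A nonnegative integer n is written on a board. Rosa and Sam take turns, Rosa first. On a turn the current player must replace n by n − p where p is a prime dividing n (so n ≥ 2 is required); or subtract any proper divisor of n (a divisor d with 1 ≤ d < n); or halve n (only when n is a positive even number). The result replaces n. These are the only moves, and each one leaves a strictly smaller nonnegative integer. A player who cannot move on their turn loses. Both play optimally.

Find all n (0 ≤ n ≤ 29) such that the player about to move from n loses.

Work bottom-up. With no move the player to move loses. Otherwise the position is W if at least one move leads to an L position for the opponent, and L if every move leads to a W.
n=0: no move → L
n=1: no move → L
n=2: →0(L), so W
n=3: →0(L), so W
n=4: →2(W), 3(W) — all W, so L
n=5: →0(L), so W
n=6: →4(L), so W
n=7: →0(L), so W
n=8: →4(L), so W
n=9: →6(W), 8(W) — all W, so L
n=10: →9(L), so W
n=11: →0(L), so W
n=12: →9(L), so W
n=13: →0(L), so W
n=14: →7(W), 12(W), 13(W) — all W, so L
n=15: →14(L), so W
n=16: →14(L), so W
n=17: →0(L), so W
n=18: →9(L), so W
n=19: →0(L), so W
n=20: →10(W), 15(W), 16(W), 18(W), 19(W) — all W, so L
n=21: →14(L), so W
n=22: →20(L), so W
n=23: →0(L), so W
n=24: →20(L), so W
n=25: →20(L), so W
n=26: →13(W), 24(W), 25(W) — all W, so L
n=27: →26(L), so W
n=28: →14(L), so W
n=29: →0(L), so W
The losing starting values of n are exactly the entries labelled L in this table (7 of them).

0, 1, 4, 9, 14, 20, 26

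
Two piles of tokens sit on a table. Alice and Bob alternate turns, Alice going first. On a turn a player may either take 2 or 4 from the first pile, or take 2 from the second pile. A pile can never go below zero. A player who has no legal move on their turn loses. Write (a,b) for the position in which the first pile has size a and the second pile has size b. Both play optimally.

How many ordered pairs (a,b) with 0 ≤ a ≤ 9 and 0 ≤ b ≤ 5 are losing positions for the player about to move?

24

Compute win/loss labels from the base case upward. A position with no move is L. Any other position is W if it can reach an L in one move, else L.
Every move lowers a or b (never raises either), so fill the grid row by row in increasing a, and left to right within a row: each cell's successors are then already labelled.
      b=0  b=1  b=2  b=3  b=4  b=5
a=0:    L    L    W    W    L    L
a=1:    L    L    W    W    L    L
a=2:    W    W    L    L    W    W
a=3:    W    W    L    L    W    W
a=4:    W    W    W    W    W    W
a=5:    W    W    W    W    W    W
a=6:    L    L    W    W    L    L
a=7:    L    L    W    W    L    L
a=8:    W    W    L    L    W    W
a=9:    W    W    L    L    W    W
Cells with no legal move (terminal, hence L): (0,0), (0,1), (1,0), (1,1).
The remaining L cells, each justified by listing all of its moves:
(0,4): →(0,2)(W) only, which is W, so L
(0,5): →(0,3)(W) only, which is W, so L
(1,4): →(1,2)(W) only, which is W, so L
(1,5): →(1,3)(W) only, which is W, so L
(2,2): →(0,2)(W), (2,0)(W) — all W, so L
(2,3): →(0,3)(W), (2,1)(W) — all W, so L
(3,2): →(1,2)(W), (3,0)(W) — all W, so L
(3,3): →(1,3)(W), (3,1)(W) — all W, so L
(6,0): →(4,0)(W), (2,0)(W) — all W, so L
(6,1): →(4,1)(W), (2,1)(W) — all W, so L
(6,4): →(4,4)(W), (2,4)(W), (6,2)(W) — all W, so L
(6,5): →(4,5)(W), (2,5)(W), (6,3)(W) — all W, so L
(7,0): →(5,0)(W), (3,0)(W) — all W, so L
(7,1): →(5,1)(W), (3,1)(W) — all W, so L
(7,4): →(5,4)(W), (3,4)(W), (7,2)(W) — all W, so L
(7,5): →(5,5)(W), (3,5)(W), (7,3)(W) — all W, so L
(8,2): →(6,2)(W), (4,2)(W), (8,0)(W) — all W, so L
(8,3): →(6,3)(W), (4,3)(W), (8,1)(W) — all W, so L
(9,2): →(7,2)(W), (5,2)(W), (9,0)(W) — all W, so L
(9,3): →(7,3)(W), (5,3)(W), (9,1)(W) — all W, so L
Every other cell has at least one move into one of the L cells above, so it is W.
L cells per row: a=0: 4, a=1: 4, a=2: 2, a=3: 2, a=4: 0, a=5: 0, a=6: 4, a=7: 4, a=8: 2, a=9: 2; total 24.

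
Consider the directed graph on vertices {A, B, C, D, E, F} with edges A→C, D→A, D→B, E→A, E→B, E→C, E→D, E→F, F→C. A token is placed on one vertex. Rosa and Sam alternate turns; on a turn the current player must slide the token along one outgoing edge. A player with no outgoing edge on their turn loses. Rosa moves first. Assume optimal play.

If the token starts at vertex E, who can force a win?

Rosa wins.

Use the standard recursion: the mover loses at a terminal position; elsewhere, the mover wins exactly when some move hands the opponent an L position.
Every edge goes from a vertex to one that appears earlier in the order C, B, A, F, D, E, so processing vertices in that order labels each vertex after all of its successors.
C: no outgoing edge → L
B: no outgoing edge → L
A: →C(L), so W
F: →C(L), so W
D: →B(L), so W
E: →B(L), so W
From E Rosa can move to B, reaching an L position.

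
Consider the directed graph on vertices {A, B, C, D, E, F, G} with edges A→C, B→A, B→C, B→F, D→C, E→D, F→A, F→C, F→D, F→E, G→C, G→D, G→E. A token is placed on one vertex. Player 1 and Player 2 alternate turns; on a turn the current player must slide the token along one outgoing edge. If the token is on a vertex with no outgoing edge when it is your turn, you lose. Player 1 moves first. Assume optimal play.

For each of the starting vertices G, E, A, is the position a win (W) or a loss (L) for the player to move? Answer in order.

G: W, E: L, A: W

Build the W/L table. Terminal = L. A non-terminal position is W if it has a move to some L; otherwise it is L.
Every edge goes from a vertex to one that appears earlier in the order C, D, A, E, F, B, G, so processing vertices in that order labels each vertex after all of its successors.
C: no outgoing edge → L
D: can move to C, which is L ⇒ W
A: can move to C, which is L ⇒ W
E: the only move is to D(W), a W ⇒ L
F: can move to E, which is L ⇒ W
B: can move to C, which is L ⇒ W
G: can move to E, which is L ⇒ W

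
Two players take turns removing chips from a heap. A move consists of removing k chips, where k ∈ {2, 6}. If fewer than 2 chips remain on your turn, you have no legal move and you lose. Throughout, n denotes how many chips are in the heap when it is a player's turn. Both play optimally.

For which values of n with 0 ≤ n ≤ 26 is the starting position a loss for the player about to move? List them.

Use the standard recursion: the mover loses at a terminal position; elsewhere, the mover wins exactly when some move hands the opponent an L position.
n=0: no move → L
n=1: no move → L
n=2: W (go to 0, an L position)
n=3: W (go to 1, an L position)
n=4: L (sole option 2(W) is W)
n=5: L (sole option 3(W) is W)
n=6: W (go to 4, an L position)
n=7: W (go to 5, an L position)
n=8: L (options 6(W), 2(W) are all W)
n=9: L (options 7(W), 3(W) are all W)
n=10: W (go to 8, an L position)
n=11: W (go to 9, an L position)
n=12: L (options 10(W), 6(W) are all W)
n=13: L (options 11(W), 7(W) are all W)
n=14: W (go to 12, an L position)
n=15: W (go to 13, an L position)
n=16: L (options 14(W), 10(W) are all W)
n=17: L (options 15(W), 11(W) are all W)
n=18: W (go to 16, an L position)
n=19: W (go to 17, an L position)
n=20: L (options 18(W), 14(W) are all W)
n=21: L (options 19(W), 15(W) are all W)
n=22: W (go to 20, an L position)
n=23: W (go to 21, an L position)
n=24: L (options 22(W), 18(W) are all W)
n=25: L (options 23(W), 19(W) are all W)
n=26: W (go to 24, an L position)
The losing starting values of n are exactly the entries labelled L in this table (14 of them).

0, 1, 4, 5, 8, 9, 12, 13, 16, 17, 20, 21, 24, 25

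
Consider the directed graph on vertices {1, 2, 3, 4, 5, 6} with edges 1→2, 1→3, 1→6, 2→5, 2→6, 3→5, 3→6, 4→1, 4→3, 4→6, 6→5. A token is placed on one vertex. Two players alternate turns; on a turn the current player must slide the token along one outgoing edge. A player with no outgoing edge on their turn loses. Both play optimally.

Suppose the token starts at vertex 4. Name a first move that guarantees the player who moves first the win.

Build the W/L table. Terminal = L. A non-terminal position is W if it has a move to some L; otherwise it is L.
Every edge goes from a vertex to one that appears earlier in the order 5, 6, 3, 2, 1, 4, so processing vertices in that order labels each vertex after all of its successors.
5: no outgoing edge → L
6: →5(L), so W
3: →5(L), so W
2: →5(L), so W
1: →2(W), 3(W), 6(W) — all W, so L
4: →1(L), so W
From 4, the L positions reachable in one move are: 1.

Move to 1.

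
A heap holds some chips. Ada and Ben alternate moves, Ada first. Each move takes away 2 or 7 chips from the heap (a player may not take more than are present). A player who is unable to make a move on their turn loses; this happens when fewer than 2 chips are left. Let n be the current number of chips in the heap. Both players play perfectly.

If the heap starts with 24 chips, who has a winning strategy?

Ada wins.

Compute win/loss labels from the base case upward. A position with no move is L. Any other position is W if it can reach an L in one move, else L.
n=0: no move → L
n=1: no move → L
n=2: can move to 0, which is L ⇒ W
n=3: can move to 1, which is L ⇒ W
n=4: the only move is to 2(W), a W ⇒ L
n=5: the only move is to 3(W), a W ⇒ L
n=6: can move to 4, which is L ⇒ W
n=7: can move to 5, which is L ⇒ W
n=8: can move to 1, which is L ⇒ W
n=9: moves to 7(W), 2(W); every one is W ⇒ L
n=10: moves to 8(W), 3(W); every one is W ⇒ L
n=11: can move to 9, which is L ⇒ W
n=12: can move to 10, which is L ⇒ W
n=13: moves to 11(W), 6(W); every one is W ⇒ L
n=14: moves to 12(W), 7(W); every one is W ⇒ L
n=15: can move to 13, which is L ⇒ W
n=16: can move to 14, which is L ⇒ W
n=17: can move to 10, which is L ⇒ W
n=18: moves to 16(W), 11(W); every one is W ⇒ L
n=19: moves to 17(W), 12(W); every one is W ⇒ L
n=20: can move to 18, which is L ⇒ W
n=21: can move to 19, which is L ⇒ W
n=22: moves to 20(W), 15(W); every one is W ⇒ L
n=23: moves to 21(W), 16(W); every one is W ⇒ L
n=24: can move to 22, which is L ⇒ W
The starting position 24 is W: Ada should remove 2, leaving 22, handing over an L position.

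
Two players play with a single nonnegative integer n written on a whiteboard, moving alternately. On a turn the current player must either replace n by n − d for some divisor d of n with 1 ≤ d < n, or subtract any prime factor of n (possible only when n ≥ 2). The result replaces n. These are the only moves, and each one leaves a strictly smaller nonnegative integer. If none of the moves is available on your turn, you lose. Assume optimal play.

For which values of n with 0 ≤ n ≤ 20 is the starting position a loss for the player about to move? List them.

0, 1, 4, 9, 14, 20

Work bottom-up. With no move the player to move loses. Otherwise the position is W if at least one move leads to an L position for the opponent, and L if every move leads to a W.
n=0: no move → L
n=1: no move → L
n=2: W (go to 0, an L position)
n=3: W (go to 0, an L position)
n=4: L (options 2(W), 3(W) are all W)
n=5: W (go to 0, an L position)
n=6: W (go to 4, an L position)
n=7: W (go to 0, an L position)
n=8: W (go to 4, an L position)
n=9: L (options 6(W), 8(W) are all W)
n=10: W (go to 9, an L position)
n=11: W (go to 0, an L position)
n=12: W (go to 9, an L position)
n=13: W (go to 0, an L position)
n=14: L (options 7(W), 12(W), 13(W) are all W)
n=15: W (go to 14, an L position)
n=16: W (go to 14, an L position)
n=17: W (go to 0, an L position)
n=18: W (go to 9, an L position)
n=19: W (go to 0, an L position)
n=20: L (options 10(W), 15(W), 16(W), 18(W), 19(W) are all W)
Reading off the rows marked L gives the requested list; there are 6 such values of n.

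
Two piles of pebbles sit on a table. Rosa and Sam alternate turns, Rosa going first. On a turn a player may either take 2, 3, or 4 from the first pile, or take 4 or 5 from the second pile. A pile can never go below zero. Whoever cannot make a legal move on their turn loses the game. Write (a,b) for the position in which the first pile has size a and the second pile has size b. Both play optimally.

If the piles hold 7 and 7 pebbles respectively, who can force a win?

Rosa wins.

Use the standard recursion: the mover loses at a terminal position; elsewhere, the mover wins exactly when some move hands the opponent an L position.
No move ever increases a pile, so every position that can arise here has a ≤ 7 and b ≤ 7; it is enough to label the cells with 0 ≤ a ≤ 7 and 0 ≤ b ≤ 7.
Every move lowers a or b (never raises either), so fill the grid row by row in increasing a, and left to right within a row: each cell's successors are then already labelled.
      b=0  b=1  b=2  b=3  b=4  b=5  b=6  b=7
a=0:    L    L    L    L    W    W    W    W
a=1:    L    L    L    L    W    W    W    W
a=2:    W    W    W    W    L    L    L    L
a=3:    W    W    W    W    L    L    L    L
a=4:    W    W    W    W    W    W    W    W
a=5:    W    W    W    W    W    W    W    W
a=6:    L    L    L    L    W    W    W    W
a=7:    L    L    L    L    W    W    W    W
Cells with no legal move (terminal, hence L): (0,0), (0,1), (0,2), (0,3), (1,0), (1,1), (1,2), (1,3).
The remaining L cells, each justified by listing all of its moves:
(2,4): moves to (0,4)(W), (2,0)(W); every one is W ⇒ L
(2,5): moves to (0,5)(W), (2,1)(W), (2,0)(W); every one is W ⇒ L
(2,6): moves to (0,6)(W), (2,2)(W), (2,1)(W); every one is W ⇒ L
(2,7): moves to (0,7)(W), (2,3)(W), (2,2)(W); every one is W ⇒ L
(3,4): moves to (1,4)(W), (0,4)(W), (3,0)(W); every one is W ⇒ L
(3,5): moves to (1,5)(W), (0,5)(W), (3,1)(W), (3,0)(W); every one is W ⇒ L
(3,6): moves to (1,6)(W), (0,6)(W), (3,2)(W), (3,1)(W); every one is W ⇒ L
(3,7): moves to (1,7)(W), (0,7)(W), (3,3)(W), (3,2)(W); every one is W ⇒ L
(6,0): moves to (4,0)(W), (3,0)(W), (2,0)(W); every one is W ⇒ L
(6,1): moves to (4,1)(W), (3,1)(W), (2,1)(W); every one is W ⇒ L
(6,2): moves to (4,2)(W), (3,2)(W), (2,2)(W); every one is W ⇒ L
(6,3): moves to (4,3)(W), (3,3)(W), (2,3)(W); every one is W ⇒ L
(7,0): moves to (5,0)(W), (4,0)(W), (3,0)(W); every one is W ⇒ L
(7,1): moves to (5,1)(W), (4,1)(W), (3,1)(W); every one is W ⇒ L
(7,2): moves to (5,2)(W), (4,2)(W), (3,2)(W); every one is W ⇒ L
(7,3): moves to (5,3)(W), (4,3)(W), (3,3)(W); every one is W ⇒ L
Every other cell has at least one move into one of the L cells above, so it is W.
The starting position (7,7) is W: Rosa should move to (3,7), handing over an L position.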